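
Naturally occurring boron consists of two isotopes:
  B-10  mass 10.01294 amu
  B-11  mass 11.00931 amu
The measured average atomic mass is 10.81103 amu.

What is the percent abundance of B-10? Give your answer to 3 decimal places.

Let x be the fractional abundance of B-10; then B-11 has abundance 1 − x.
10.01294·x + 11.00931·(1 − x) = 10.81103
(10.01294 − 11.00931)·x = 10.81103 − 11.00931
x = -0.19828 / -0.99637 = 0.19900 → 19.900% B-10, 80.100% B-11.

19.900%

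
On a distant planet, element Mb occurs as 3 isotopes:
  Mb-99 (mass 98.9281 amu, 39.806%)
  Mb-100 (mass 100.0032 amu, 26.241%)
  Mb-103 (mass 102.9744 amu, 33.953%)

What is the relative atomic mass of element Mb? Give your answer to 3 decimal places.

100.584 amu

Ar = Σ fᵢ·mᵢ = 0.39806 × 98.9281 + 0.26241 × 100.0032 + 0.33953 × 102.9744
= 39.37932 + 26.24184 + 34.96290 = 100.58406 amu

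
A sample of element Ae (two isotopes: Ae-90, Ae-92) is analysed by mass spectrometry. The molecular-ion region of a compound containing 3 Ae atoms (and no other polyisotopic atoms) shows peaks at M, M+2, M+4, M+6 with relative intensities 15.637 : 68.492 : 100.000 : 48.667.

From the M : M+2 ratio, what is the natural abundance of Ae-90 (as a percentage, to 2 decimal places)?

If p is the fraction of Ae that is Ae-90, then I(M+2)/I(M) = [C(3,1)·p^2·(1−p)] / p^3 = 3·(1−p)/p = 68.492/15.637 = 4.3801
(1−p)/p = 4.3801/3 = 1.4600  ⇒  p = 1/(1 + 1.4600) = 0.4065
Ae-90: 40.65%, Ae-92: 59.35%.

40.65%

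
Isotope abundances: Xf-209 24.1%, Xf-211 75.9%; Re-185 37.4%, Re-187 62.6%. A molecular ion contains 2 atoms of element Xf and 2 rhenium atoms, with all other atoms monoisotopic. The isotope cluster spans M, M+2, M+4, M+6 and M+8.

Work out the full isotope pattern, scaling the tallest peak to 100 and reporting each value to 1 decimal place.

Element Xf pattern (n=2): 0.058081 : 0.365838 : 0.576081
Rhenium pattern (n=2): 0.139876 : 0.468248 : 0.391876
Convolve the two distributions (both contribute in 2-u steps):
  M: 0.058081×0.139876 = 0.008124
  M+2: 0.058081×0.468248 + 0.365838×0.139876 = 0.078368
  M+4: 0.058081×0.391876 + 0.365838×0.468248 + 0.576081×0.139876 = 0.274643
  M+6: 0.365838×0.391876 + 0.576081×0.468248 = 0.413112
  M+8: 0.576081×0.391876 = 0.225752
Scale to base peak (0.413112) = 100: 2.0 : 19.0 : 66.5 : 100.0 : 54.6

2.0 : 19.0 : 66.5 : 100.0 : 54.6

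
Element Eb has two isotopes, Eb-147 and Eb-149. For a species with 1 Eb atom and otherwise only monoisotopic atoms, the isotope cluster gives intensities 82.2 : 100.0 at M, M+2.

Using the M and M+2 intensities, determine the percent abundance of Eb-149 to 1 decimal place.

54.9%

Let p = fractional abundance of Eb-147. I(M+2)/I(M) = [C(1,1)·p^0·(1−p)] / p^1 = 1·(1−p)/p = 100.0/82.2 = 1.2165
(1−p)/p = 1.2165/1 = 1.2165  ⇒  p = 1/(1 + 1.2165) = 0.4512
Eb-147: 45.1%, Eb-149: 54.9%.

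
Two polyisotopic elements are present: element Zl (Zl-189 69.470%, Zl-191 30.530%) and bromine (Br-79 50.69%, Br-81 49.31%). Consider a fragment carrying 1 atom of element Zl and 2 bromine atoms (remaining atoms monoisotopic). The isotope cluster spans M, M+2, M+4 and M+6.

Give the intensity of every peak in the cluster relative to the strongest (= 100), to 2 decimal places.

Element Zl pattern (n=1): 0.6947 : 0.3053
Bromine pattern (n=2): 0.25694761 : 0.49990478 : 0.24314761
Convolve the two distributions (both contribute in 2-u steps):
  M: 0.6947×0.25694761 = 0.178502
  M+2: 0.6947×0.49990478 + 0.3053×0.25694761 = 0.425730
  M+4: 0.6947×0.24314761 + 0.3053×0.49990478 = 0.321536
  M+6: 0.3053×0.24314761 = 0.074233
Scale to base peak (0.425730) = 100: 41.93 : 100.00 : 75.53 : 17.44

41.93 : 100.00 : 75.53 : 17.44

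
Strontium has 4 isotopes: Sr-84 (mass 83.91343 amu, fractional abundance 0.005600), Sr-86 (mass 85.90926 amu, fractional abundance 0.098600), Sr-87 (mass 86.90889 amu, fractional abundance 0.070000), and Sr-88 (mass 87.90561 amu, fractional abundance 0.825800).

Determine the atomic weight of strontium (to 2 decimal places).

87.62 amu

The abundance-weighted mean is 0.005600 × 83.91343 + 0.098600 × 85.90926 + 0.070000 × 86.90889 + 0.825800 × 87.90561
= 0.469915 + 8.470653 + 6.083622 + 72.592453 = 87.616643 amu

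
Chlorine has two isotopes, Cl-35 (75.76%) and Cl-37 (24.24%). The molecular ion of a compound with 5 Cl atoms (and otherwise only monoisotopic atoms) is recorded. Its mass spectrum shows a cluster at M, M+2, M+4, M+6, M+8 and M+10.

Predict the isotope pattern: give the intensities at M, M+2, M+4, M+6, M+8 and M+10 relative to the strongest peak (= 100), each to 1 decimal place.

62.5 : 100.0 : 64.0 : 20.5 : 3.3 : 0.2

Each Cl atom is independently Cl-35 (p = 0.7576) or Cl-37 (q = 0.2424); the cluster is the binomial expansion (p + q)^5.
P(M) = 0.7576^5 = 0.249574
P(M+2) = 5 × 0.7576^4 × 0.2424^1 = 0.399266
P(M+4) = 10 × 0.7576^3 × 0.2424^2 = 0.255497
P(M+6) = 10 × 0.7576^2 × 0.2424^3 = 0.081748
P(M+8) = 5 × 0.7576^1 × 0.2424^4 = 0.013078
P(M+10) = 0.2424^5 = 0.000837
The M+2 peak is largest (0.399266); scaling to 100 gives 62.5 : 100.0 : 64.0 : 20.5 : 3.3 : 0.2.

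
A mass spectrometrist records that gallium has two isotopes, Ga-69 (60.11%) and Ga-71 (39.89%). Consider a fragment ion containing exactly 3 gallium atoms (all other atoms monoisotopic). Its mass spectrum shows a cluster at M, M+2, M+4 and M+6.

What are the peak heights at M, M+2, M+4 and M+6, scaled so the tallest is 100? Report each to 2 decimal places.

50.23 : 100.00 : 66.36 : 14.68

The 3 Ga atoms are independent, so intensities follow the terms of (0.6011 + 0.3989)^3.
P(M) = 0.6011^3 = 0.217190
P(M+2) = 3 × 0.6011^2 × 0.3989^1 = 0.432393
P(M+4) = 3 × 0.6011^1 × 0.3989^2 = 0.286943
P(M+6) = 0.3989^3 = 0.063473
The M+2 peak is largest (0.432393); scaling to 100 gives 50.23 : 100.00 : 66.36 : 14.68.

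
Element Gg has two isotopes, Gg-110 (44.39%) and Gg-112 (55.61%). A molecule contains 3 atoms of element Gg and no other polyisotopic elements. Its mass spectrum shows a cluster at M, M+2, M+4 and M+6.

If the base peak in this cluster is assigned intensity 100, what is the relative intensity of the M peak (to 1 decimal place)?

21.2

Term probabilities: M 0.0875, M+2 0.3287, M+4 0.4118, M+6 0.1720. Base peak = M+4.
P(M+4) = C(3,2) × 0.4439^1 × 0.5561^2 = 3 × 0.4439 × 0.30924721 = 0.411825 (base)
P(M) = C(3,0) × 0.4439^3 × 0.5561^0 = 1 × 0.08746926 × 1.0000 = 0.087469
Relative intensity = 0.087469 / 0.411825 × 100 = 21.2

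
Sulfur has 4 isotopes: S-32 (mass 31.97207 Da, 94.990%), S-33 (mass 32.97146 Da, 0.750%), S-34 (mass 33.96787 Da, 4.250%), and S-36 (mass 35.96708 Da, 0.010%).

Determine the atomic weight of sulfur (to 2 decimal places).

32.06 Da

The abundance-weighted mean is 0.94990 × 31.97207 + 0.00750 × 32.97146 + 0.04250 × 33.96787 + 0.00010 × 35.96708
= 30.370269 + 0.247286 + 1.443634 + 0.003597 = 32.064786 Da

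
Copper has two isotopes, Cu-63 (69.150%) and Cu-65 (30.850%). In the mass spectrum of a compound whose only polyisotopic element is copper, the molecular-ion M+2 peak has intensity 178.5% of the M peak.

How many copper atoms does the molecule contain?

With n Cu atoms, P(M+2)/P(M) = C(n,1)·p^(n−1)q / p^n = n·q/p = n · 0.30850/0.69150.
n = 1.785 × 0.69150/0.30850 = 4.00 ≈ 4

4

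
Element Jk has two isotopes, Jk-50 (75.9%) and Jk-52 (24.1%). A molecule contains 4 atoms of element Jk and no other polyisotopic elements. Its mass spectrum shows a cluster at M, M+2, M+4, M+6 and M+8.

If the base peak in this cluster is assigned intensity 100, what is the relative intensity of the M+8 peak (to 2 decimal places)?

Binomial terms of (0.759 + 0.241)^4: M 0.3319, M+2 0.4215, M+4 0.2008, M+6 0.0425, M+8 0.0034 → M+2 is the base peak.
P(M+2) = C(4,1) × 0.759^3 × 0.241^1 = 4 × 0.43724548 × 0.2410 = 0.421505 (base)
P(M+8) = C(4,4) × 0.759^0 × 0.241^4 = 1 × 1.0000 × 0.0033734 = 0.003373
Relative intensity = 0.003373 / 0.421505 × 100 = 0.80

0.80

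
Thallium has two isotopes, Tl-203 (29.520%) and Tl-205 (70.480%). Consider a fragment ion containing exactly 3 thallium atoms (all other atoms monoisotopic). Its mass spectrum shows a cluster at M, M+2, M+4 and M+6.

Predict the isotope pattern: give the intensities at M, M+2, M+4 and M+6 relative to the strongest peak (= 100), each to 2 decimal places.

5.85 : 41.88 : 100.00 : 79.58

Each Tl atom is independently Tl-203 (p = 0.29520) or Tl-205 (q = 0.70480); the cluster is the binomial expansion (p + q)^3.
P(M) = 0.29520^3 = 0.025725
P(M+2) = 3 × 0.29520^2 × 0.70480^1 = 0.184255
P(M+4) = 3 × 0.29520^1 × 0.70480^2 = 0.439916
P(M+6) = 0.70480^3 = 0.350104
The M+4 peak is largest (0.439916); scaling to 100 gives 5.85 : 41.88 : 100.00 : 79.58.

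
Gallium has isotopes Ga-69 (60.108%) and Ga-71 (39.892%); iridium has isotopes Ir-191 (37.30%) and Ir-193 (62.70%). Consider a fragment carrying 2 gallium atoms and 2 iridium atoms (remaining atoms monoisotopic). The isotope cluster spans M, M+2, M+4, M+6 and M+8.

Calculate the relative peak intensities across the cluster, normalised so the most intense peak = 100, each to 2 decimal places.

Gallium pattern (n=2): 0.36129717 : 0.47956567 : 0.15913717
Iridium pattern (n=2): 0.139129 : 0.467742 : 0.393129
Convolve the two distributions (both contribute in 2-u steps):
  M: 0.36129717×0.139129 = 0.050267
  M+2: 0.36129717×0.467742 + 0.47956567×0.139129 = 0.235715
  M+4: 0.36129717×0.393129 + 0.47956567×0.467742 + 0.15913717×0.139129 = 0.388490
  M+6: 0.47956567×0.393129 + 0.15913717×0.467742 = 0.262966
  M+8: 0.15913717×0.393129 = 0.062561
Scale to base peak (0.388490) = 100: 12.94 : 60.67 : 100.00 : 67.69 : 16.10

12.94 : 60.67 : 100.00 : 67.69 : 16.10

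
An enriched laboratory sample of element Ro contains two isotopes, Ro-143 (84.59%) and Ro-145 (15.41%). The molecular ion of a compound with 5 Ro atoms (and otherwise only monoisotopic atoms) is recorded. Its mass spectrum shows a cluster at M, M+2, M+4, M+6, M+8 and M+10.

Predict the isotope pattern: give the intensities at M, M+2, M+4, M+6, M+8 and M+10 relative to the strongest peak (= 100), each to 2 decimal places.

Each Ro atom is independently Ro-143 (p = 0.8459) or Ro-145 (q = 0.1541); the cluster is the binomial expansion (p + q)^5.
P(M) = 0.8459^5 = 0.433107
P(M+2) = 5 × 0.8459^4 × 0.1541^1 = 0.394502
P(M+4) = 10 × 0.8459^3 × 0.1541^2 = 0.143735
P(M+6) = 10 × 0.8459^2 × 0.1541^3 = 0.026185
P(M+8) = 5 × 0.8459^1 × 0.1541^4 = 0.002385
P(M+10) = 0.1541^5 = 0.000087
The M peak is largest (0.433107); scaling to 100 gives 100.00 : 91.09 : 33.19 : 6.05 : 0.55 : 0.02.

100.00 : 91.09 : 33.19 : 6.05 : 0.55 : 0.02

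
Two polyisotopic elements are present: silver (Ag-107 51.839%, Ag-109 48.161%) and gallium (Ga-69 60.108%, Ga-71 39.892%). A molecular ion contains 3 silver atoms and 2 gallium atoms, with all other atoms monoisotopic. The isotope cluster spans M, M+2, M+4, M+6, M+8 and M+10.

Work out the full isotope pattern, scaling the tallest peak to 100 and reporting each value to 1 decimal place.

Silver pattern (n=3): 0.13930601 : 0.38826655 : 0.36071887 : 0.11170857
Gallium pattern (n=2): 0.36129717 : 0.47956567 : 0.15913717
Convolve the two distributions (both contribute in 2-u steps):
  M: 0.13930601×0.36129717 = 0.050331
  M+2: 0.13930601×0.47956567 + 0.38826655×0.36129717 = 0.207086
  M+4: 0.13930601×0.15913717 + 0.38826655×0.47956567 + 0.36071887×0.36129717 = 0.338695
  M+6: 0.38826655×0.15913717 + 0.36071887×0.47956567 + 0.11170857×0.36129717 = 0.275136
  M+8: 0.36071887×0.15913717 + 0.11170857×0.47956567 = 0.110975
  M+10: 0.11170857×0.15913717 = 0.017777
Scale to base peak (0.338695) = 100: 14.9 : 61.1 : 100.0 : 81.2 : 32.8 : 5.2

14.9 : 61.1 : 100.0 : 81.2 : 32.8 : 5.2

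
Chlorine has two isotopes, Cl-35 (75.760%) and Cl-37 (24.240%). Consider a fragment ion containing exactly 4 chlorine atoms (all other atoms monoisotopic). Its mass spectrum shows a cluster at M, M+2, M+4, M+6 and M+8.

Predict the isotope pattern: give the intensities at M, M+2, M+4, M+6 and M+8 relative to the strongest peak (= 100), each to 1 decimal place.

78.1 : 100.0 : 48.0 : 10.2 : 0.8

Expanding (0.75760 + 0.24240)^4:
P(M) = 0.75760^4 = 0.329428
P(M+2) = 4 × 0.75760^3 × 0.24240^1 = 0.421612
P(M+4) = 6 × 0.75760^2 × 0.24240^2 = 0.202347
P(M+6) = 4 × 0.75760^1 × 0.24240^3 = 0.043162
P(M+8) = 0.24240^4 = 0.003452
The M+2 peak is largest (0.421612); scaling to 100 gives 78.1 : 100.0 : 48.0 : 10.2 : 0.8.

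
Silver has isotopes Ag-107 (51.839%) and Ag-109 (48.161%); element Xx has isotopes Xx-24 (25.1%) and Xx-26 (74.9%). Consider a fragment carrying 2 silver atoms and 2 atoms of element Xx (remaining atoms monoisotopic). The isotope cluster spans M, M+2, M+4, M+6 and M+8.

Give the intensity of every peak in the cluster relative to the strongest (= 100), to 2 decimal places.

Silver pattern (n=2): 0.26872819 : 0.49932362 : 0.23194819
Element Xx pattern (n=2): 0.063001 : 0.375998 : 0.561001
Convolve the two distributions (both contribute in 2-u steps):
  M: 0.26872819×0.063001 = 0.016930
  M+2: 0.26872819×0.375998 + 0.49932362×0.063001 = 0.132499
  M+4: 0.26872819×0.561001 + 0.49932362×0.375998 + 0.23194819×0.063001 = 0.353114
  M+6: 0.49932362×0.561001 + 0.23194819×0.375998 = 0.367333
  M+8: 0.23194819×0.561001 = 0.130123
Scale to base peak (0.367333) = 100: 4.61 : 36.07 : 96.13 : 100.00 : 35.42

4.61 : 36.07 : 96.13 : 100.00 : 35.42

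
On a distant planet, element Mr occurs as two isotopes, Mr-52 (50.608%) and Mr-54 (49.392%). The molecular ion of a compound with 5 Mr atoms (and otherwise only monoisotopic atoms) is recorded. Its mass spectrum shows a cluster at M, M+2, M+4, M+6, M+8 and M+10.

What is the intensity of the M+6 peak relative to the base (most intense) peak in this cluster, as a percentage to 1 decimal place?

97.6%

Binomial terms of (0.50608 + 0.49392)^5: M 0.0332, M+2 0.1620, M+4 0.3162, M+6 0.3086, M+8 0.1506, M+10 0.0294 → M+4 is the base peak.
P(M+4) = C(5,2) × 0.50608^3 × 0.49392^2 = 10 × 0.12961567 × 0.24395697 = 0.316206 (base)
P(M+6) = C(5,3) × 0.50608^2 × 0.49392^3 = 10 × 0.25611697 × 0.12049522 = 0.308609
Relative intensity = 0.308609 / 0.316206 × 100 = 97.6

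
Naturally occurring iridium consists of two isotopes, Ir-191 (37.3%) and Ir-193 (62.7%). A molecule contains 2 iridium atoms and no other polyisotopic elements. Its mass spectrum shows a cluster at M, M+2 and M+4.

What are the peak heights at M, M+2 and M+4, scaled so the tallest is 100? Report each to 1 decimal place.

29.7 : 100.0 : 84.0

Each Ir atom is independently Ir-191 (p = 0.373) or Ir-193 (q = 0.627); the cluster is the binomial expansion (p + q)^2.
P(M) = 0.373^2 = 0.139129
P(M+2) = 2 × 0.373^1 × 0.627^1 = 0.467742
P(M+4) = 0.627^2 = 0.393129
The M+2 peak is largest (0.467742); scaling to 100 gives 29.7 : 100.0 : 84.0.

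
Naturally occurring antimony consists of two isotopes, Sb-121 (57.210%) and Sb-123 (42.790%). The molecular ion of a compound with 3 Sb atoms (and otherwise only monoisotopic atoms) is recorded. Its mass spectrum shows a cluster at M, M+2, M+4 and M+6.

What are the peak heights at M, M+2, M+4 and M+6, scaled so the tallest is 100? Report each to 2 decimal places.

44.57 : 100.00 : 74.79 : 18.65

Each Sb atom is independently Sb-121 (p = 0.57210) or Sb-123 (q = 0.42790); the cluster is the binomial expansion (p + q)^3.
P(M) = 0.57210^3 = 0.187247
P(M+2) = 3 × 0.57210^2 × 0.42790^1 = 0.420153
P(M+4) = 3 × 0.57210^1 × 0.42790^2 = 0.314252
P(M+6) = 0.42790^3 = 0.078348
The M+2 peak is largest (0.420153); scaling to 100 gives 44.57 : 100.00 : 74.79 : 18.65.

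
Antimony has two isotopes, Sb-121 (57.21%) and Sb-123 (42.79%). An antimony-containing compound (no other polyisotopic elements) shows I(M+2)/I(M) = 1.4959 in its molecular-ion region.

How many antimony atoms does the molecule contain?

For n independent Sb atoms, I(M+2)/I(M) = n · (abundance Sb-123) / (abundance Sb-121) = n · 0.4279/0.5721.
n = 1.4959 × 0.5721/0.4279 = 2.00 ≈ 2

2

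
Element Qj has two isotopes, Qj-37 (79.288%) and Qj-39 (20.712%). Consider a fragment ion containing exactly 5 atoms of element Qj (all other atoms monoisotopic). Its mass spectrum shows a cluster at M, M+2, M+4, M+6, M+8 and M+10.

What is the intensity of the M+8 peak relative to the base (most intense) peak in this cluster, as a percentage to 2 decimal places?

1.78%

Term probabilities: M 0.3134, M+2 0.4093, M+4 0.2138, M+6 0.0559, M+8 0.0073, M+10 0.0004. Base peak = M+2.
P(M+2) = C(5,1) × 0.79288^4 × 0.20712^1 = 5 × 0.39521175 × 0.20712 = 0.409281 (base)
P(M+8) = C(5,4) × 0.79288^1 × 0.20712^4 = 5 × 0.79288 × 0.0018403 = 0.007296
Relative intensity = 0.007296 / 0.409281 × 100 = 1.78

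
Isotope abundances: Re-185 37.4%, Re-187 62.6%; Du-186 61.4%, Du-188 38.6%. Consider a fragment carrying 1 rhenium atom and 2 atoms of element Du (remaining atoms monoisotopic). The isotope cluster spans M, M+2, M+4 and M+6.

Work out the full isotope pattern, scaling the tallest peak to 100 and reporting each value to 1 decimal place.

34.1 : 100.0 : 85.3 : 22.6

Rhenium pattern (n=1): 0.3740 : 0.6260
Element Du pattern (n=2): 0.376996 : 0.474008 : 0.148996
Convolve the two distributions (both contribute in 2-u steps):
  M: 0.3740×0.376996 = 0.140997
  M+2: 0.3740×0.474008 + 0.6260×0.376996 = 0.413278
  M+4: 0.3740×0.148996 + 0.6260×0.474008 = 0.352454
  M+6: 0.6260×0.148996 = 0.093271
Scale to base peak (0.413278) = 100: 34.1 : 100.0 : 85.3 : 22.6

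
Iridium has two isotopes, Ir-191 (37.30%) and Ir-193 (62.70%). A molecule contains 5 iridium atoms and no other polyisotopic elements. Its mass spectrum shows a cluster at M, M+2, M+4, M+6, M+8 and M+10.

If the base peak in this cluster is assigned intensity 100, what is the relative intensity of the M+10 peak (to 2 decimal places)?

(0.3730 + 0.6270)^5 gives M 0.0072, M+2 0.0607, M+4 0.2040, M+6 0.3429, M+8 0.2882, M+10 0.0969; the largest is M+6.
P(M+6) = C(5,3) × 0.3730^2 × 0.6270^3 = 10 × 0.139129 × 0.24649188 = 0.342942 (base)
P(M+10) = C(5,5) × 0.3730^0 × 0.6270^5 = 1 × 1.0000 × 0.09690311 = 0.096903
Relative intensity = 0.096903 / 0.342942 × 100 = 28.26

28.26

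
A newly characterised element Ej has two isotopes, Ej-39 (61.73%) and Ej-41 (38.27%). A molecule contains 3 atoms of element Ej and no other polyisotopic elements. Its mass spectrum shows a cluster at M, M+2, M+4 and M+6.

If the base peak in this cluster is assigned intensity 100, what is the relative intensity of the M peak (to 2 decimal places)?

53.77

(0.6173 + 0.3827)^3 gives M 0.2352, M+2 0.4375, M+4 0.2712, M+6 0.0560; the largest is M+2.
P(M+2) = C(3,1) × 0.6173^2 × 0.3827^1 = 3 × 0.38105929 × 0.3827 = 0.437494 (base)
P(M) = C(3,0) × 0.6173^3 × 0.3827^0 = 1 × 0.2352279 × 1.0000 = 0.235228
Relative intensity = 0.235228 / 0.437494 × 100 = 53.77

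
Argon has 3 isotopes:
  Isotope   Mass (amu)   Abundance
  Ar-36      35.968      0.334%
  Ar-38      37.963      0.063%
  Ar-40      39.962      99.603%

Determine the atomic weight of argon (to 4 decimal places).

The abundance-weighted mean is 0.00334 × 35.968 + 0.00063 × 37.963 + 0.99603 × 39.962
= 0.12013 + 0.02392 + 39.80335 = 39.94740 amu

39.9474 amu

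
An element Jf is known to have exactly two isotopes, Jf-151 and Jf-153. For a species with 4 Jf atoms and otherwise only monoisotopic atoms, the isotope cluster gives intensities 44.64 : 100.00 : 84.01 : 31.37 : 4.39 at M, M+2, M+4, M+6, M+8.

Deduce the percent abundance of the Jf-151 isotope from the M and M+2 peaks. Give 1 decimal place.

Write p for the Jf-151 fraction. I(M+2)/I(M) = [C(4,1)·p^3·(1−p)] / p^4 = 4·(1−p)/p = 100.00/44.64 = 2.2401
(1−p)/p = 2.2401/4 = 0.5600  ⇒  p = 1/(1 + 0.5600) = 0.6410
Jf-151: 64.1%, Jf-153: 35.9%.

64.1%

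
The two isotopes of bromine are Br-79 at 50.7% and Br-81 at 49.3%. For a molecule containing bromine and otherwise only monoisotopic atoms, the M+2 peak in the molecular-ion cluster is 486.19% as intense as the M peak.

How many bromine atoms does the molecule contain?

For n independent Br atoms, I(M+2)/I(M) = n · (abundance Br-81) / (abundance Br-79) = n · 0.493/0.507.
n = 4.8619 × 0.507/0.493 = 5.00 ≈ 5

5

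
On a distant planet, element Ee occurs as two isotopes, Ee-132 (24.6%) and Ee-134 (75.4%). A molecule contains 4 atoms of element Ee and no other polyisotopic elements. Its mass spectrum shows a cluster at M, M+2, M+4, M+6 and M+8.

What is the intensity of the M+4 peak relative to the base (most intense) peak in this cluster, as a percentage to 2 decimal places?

48.94%

Binomial terms of (0.246 + 0.754)^4: M 0.0037, M+2 0.0449, M+4 0.2064, M+6 0.4218, M+8 0.3232 → M+6 is the base peak.
P(M+6) = C(4,3) × 0.246^1 × 0.754^3 = 4 × 0.2460 × 0.42866106 = 0.421802 (base)
P(M+4) = C(4,2) × 0.246^2 × 0.754^2 = 6 × 0.060516 × 0.568516 = 0.206426
Relative intensity = 0.206426 / 0.421802 × 100 = 48.94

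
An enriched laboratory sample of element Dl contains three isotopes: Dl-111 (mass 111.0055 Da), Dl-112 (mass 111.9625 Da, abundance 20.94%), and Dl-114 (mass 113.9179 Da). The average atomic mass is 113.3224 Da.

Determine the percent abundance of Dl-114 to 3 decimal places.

The remaining 79.06% is split between Dl-111 (fraction x) and Dl-114 (fraction 0.7906 − x).
Substituting: 111.0055x + 113.9179(0.7906 − x) = 89.8774525
(111.0055 − 113.9179)x = -0.18603924  ⇒  x = 0.06388, y = 0.72672
Dl-111: 6.388%, Dl-114: 72.672%.

72.672%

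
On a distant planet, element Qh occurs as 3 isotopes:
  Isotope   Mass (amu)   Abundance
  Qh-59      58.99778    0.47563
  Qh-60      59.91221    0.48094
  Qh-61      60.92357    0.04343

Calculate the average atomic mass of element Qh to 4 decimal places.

59.5212 amu

The abundance-weighted mean is 0.47563 × 58.99778 + 0.48094 × 59.91221 + 0.04343 × 60.92357
= 28.061114 + 28.814178 + 2.645911 = 59.521203 amu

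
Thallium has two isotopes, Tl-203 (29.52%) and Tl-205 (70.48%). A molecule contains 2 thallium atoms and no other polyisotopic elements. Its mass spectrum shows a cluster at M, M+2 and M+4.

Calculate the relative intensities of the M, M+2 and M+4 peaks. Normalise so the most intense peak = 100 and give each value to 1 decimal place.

17.5 : 83.8 : 100.0

Expanding (0.2952 + 0.7048)^2:
P(M) = 0.2952^2 = 0.087143
P(M+2) = 2 × 0.2952^1 × 0.7048^1 = 0.416114
P(M+4) = 0.7048^2 = 0.496743
The M+4 peak is largest (0.496743); scaling to 100 gives 17.5 : 83.8 : 100.0.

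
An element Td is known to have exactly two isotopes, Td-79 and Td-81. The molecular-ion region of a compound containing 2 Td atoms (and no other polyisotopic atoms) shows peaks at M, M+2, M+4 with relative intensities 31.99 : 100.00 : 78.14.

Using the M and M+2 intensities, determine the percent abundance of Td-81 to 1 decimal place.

61.0%

Let p = fractional abundance of Td-79. I(M+2)/I(M) = [C(2,1)·p^1·(1−p)] / p^2 = 2·(1−p)/p = 100.00/31.99 = 3.1260
(1−p)/p = 3.1260/2 = 1.5630  ⇒  p = 1/(1 + 1.5630) = 0.3902
Td-79: 39.0%, Td-81: 61.0%.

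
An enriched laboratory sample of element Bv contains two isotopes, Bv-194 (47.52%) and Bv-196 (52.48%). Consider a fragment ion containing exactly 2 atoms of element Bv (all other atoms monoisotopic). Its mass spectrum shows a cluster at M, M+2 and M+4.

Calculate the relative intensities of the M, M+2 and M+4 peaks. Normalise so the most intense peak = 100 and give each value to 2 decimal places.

45.27 : 100.00 : 55.22

The 2 Bv atoms are independent, so intensities follow the terms of (0.4752 + 0.5248)^2.
P(M) = 0.4752^2 = 0.225815
P(M+2) = 2 × 0.4752^1 × 0.5248^1 = 0.498770
P(M+4) = 0.5248^2 = 0.275415
The M+2 peak is largest (0.498770); scaling to 100 gives 45.27 : 100.00 : 55.22.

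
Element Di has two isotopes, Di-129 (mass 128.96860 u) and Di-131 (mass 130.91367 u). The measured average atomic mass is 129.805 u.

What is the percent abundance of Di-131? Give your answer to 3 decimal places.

43.001%

With x = fraction of Di-129 (so Di-131 is 1 − x):
128.96860·x + 130.91367·(1 − x) = 129.805
(128.96860 − 130.91367)·x = 129.805 − 130.91367
x = -1.10867 / -1.94507 = 0.56999 → 56.999% Di-129, 43.001% Di-131.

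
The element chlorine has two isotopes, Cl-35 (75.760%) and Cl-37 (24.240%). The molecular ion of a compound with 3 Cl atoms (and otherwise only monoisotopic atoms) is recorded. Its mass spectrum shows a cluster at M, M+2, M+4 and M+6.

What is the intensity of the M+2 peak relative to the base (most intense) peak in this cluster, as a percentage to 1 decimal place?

96.0%

(0.75760 + 0.24240)^3 gives M 0.4348, M+2 0.4174, M+4 0.1335, M+6 0.0142; the largest is M.
P(M) = C(3,0) × 0.75760^3 × 0.24240^0 = 1 × 0.4348304 × 1.0000 = 0.434830 (base)
P(M+2) = C(3,1) × 0.75760^2 × 0.24240^1 = 3 × 0.57395776 × 0.2424 = 0.417382
Relative intensity = 0.417382 / 0.434830 × 100 = 96.0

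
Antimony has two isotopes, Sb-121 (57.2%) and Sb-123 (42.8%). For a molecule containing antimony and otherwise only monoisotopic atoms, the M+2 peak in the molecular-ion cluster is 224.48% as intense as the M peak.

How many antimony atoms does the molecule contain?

With n Sb atoms, P(M+2)/P(M) = C(n,1)·p^(n−1)q / p^n = n·q/p = n · 0.428/0.572.
n = 2.2448 × 0.572/0.428 = 3.00 ≈ 3

3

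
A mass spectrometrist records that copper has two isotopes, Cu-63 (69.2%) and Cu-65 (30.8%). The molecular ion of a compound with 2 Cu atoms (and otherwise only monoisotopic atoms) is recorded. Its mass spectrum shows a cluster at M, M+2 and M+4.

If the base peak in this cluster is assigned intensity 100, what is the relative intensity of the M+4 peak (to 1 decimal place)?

19.8

(0.692 + 0.308)^2 gives M 0.4789, M+2 0.4263, M+4 0.0949; the largest is M.
P(M) = C(2,0) × 0.692^2 × 0.308^0 = 1 × 0.478864 × 1.0000 = 0.478864 (base)
P(M+4) = C(2,2) × 0.692^0 × 0.308^2 = 1 × 1.0000 × 0.094864 = 0.094864
Relative intensity = 0.094864 / 0.478864 × 100 = 19.8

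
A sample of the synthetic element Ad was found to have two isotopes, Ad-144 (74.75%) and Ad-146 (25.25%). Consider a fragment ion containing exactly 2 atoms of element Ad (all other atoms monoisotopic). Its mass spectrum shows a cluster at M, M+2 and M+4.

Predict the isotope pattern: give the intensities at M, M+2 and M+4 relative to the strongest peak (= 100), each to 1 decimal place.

The 2 Ad atoms are independent, so intensities follow the terms of (0.7475 + 0.2525)^2.
P(M) = 0.7475^2 = 0.558756
P(M+2) = 2 × 0.7475^1 × 0.2525^1 = 0.377487
P(M+4) = 0.2525^2 = 0.063756
The M peak is largest (0.558756); scaling to 100 gives 100.0 : 67.6 : 11.4.

100.0 : 67.6 : 11.4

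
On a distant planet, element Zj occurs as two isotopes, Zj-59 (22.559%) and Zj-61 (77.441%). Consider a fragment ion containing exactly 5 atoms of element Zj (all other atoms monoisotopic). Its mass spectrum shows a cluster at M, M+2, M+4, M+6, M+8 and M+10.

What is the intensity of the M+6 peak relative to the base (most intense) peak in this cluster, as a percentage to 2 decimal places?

58.26%

Binomial terms of (0.22559 + 0.77441)^5: M 0.0006, M+2 0.0100, M+4 0.0688, M+6 0.2363, M+8 0.4057, M+10 0.2785 → M+8 is the base peak.
P(M+8) = C(5,4) × 0.22559^1 × 0.77441^4 = 5 × 0.22559 × 0.3596531 = 0.405671 (base)
P(M+6) = C(5,3) × 0.22559^2 × 0.77441^3 = 10 × 0.05089085 × 0.46442208 = 0.236348
Relative intensity = 0.236348 / 0.405671 × 100 = 58.26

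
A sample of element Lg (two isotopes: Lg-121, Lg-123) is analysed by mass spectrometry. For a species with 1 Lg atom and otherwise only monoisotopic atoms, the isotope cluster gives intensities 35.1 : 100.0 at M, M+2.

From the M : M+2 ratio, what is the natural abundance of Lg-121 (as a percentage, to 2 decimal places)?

25.98%

Write p for the Lg-121 fraction. I(M+2)/I(M) = [C(1,1)·p^0·(1−p)] / p^1 = 1·(1−p)/p = 100.0/35.1 = 2.8490
(1−p)/p = 2.8490/1 = 2.8490  ⇒  p = 1/(1 + 2.8490) = 0.2598
Lg-121: 25.98%, Lg-123: 74.02%.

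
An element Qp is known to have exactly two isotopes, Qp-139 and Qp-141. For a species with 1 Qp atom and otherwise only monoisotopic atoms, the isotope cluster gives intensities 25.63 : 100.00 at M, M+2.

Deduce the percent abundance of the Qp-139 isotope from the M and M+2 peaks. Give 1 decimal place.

If p is the fraction of Qp that is Qp-139, then I(M+2)/I(M) = [C(1,1)·p^0·(1−p)] / p^1 = 1·(1−p)/p = 100.00/25.63 = 3.9017
(1−p)/p = 3.9017/1 = 3.9017  ⇒  p = 1/(1 + 3.9017) = 0.2040
Qp-139: 20.4%, Qp-141: 79.6%.

20.4%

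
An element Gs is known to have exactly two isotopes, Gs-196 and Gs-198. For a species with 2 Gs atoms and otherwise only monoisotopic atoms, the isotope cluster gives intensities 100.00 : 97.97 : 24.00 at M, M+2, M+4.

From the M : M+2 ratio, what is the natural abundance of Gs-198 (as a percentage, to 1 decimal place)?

32.9%

If p is the fraction of Gs that is Gs-196, then I(M+2)/I(M) = [C(2,1)·p^1·(1−p)] / p^2 = 2·(1−p)/p = 97.97/100.00 = 0.9797
(1−p)/p = 0.9797/2 = 0.4899  ⇒  p = 1/(1 + 0.4899) = 0.6712
Gs-196: 67.1%, Gs-198: 32.9%.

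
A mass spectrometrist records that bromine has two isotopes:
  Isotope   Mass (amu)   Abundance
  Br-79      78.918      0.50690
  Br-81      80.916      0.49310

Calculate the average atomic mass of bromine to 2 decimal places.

79.90 amu

Average mass = Σ (abundance × isotope mass) = 0.50690 × 78.918 + 0.49310 × 80.916
= 40.0035 + 39.8997 = 79.9032 amu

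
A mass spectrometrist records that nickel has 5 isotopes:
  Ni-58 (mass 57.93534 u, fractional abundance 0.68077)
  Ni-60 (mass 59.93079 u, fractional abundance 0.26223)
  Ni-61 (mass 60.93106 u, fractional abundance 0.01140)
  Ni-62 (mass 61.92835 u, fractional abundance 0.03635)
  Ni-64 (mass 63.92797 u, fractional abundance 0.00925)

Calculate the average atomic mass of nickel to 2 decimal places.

Weight each isotope mass by its fractional abundance: 0.68077 × 57.93534 + 0.26223 × 59.93079 + 0.01140 × 60.93106 + 0.03635 × 61.92835 + 0.00925 × 63.92797
= 39.440641 + 15.715651 + 0.694614 + 2.251096 + 0.591334 = 58.693336 u

58.69 u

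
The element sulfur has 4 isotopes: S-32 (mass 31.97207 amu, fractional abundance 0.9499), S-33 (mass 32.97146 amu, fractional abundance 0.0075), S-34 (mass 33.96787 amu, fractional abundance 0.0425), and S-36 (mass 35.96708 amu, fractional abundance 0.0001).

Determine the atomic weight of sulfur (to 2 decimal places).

32.06 amu

Ar = Σ fᵢ·mᵢ = 0.9499 × 31.97207 + 0.0075 × 32.97146 + 0.0425 × 33.96787 + 0.0001 × 35.96708
= 30.370269 + 0.247286 + 1.443634 + 0.003597 = 32.064786 amu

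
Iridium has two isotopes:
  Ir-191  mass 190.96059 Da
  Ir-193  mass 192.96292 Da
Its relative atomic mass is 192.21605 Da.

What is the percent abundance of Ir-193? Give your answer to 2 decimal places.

With x = fraction of Ir-191 (so Ir-193 is 1 − x):
190.96059·x + 192.96292·(1 − x) = 192.21605
(190.96059 − 192.96292)·x = 192.21605 − 192.96292
x = -0.74687 / -2.00233 = 0.37300 → 37.30% Ir-191, 62.70% Ir-193.

62.70%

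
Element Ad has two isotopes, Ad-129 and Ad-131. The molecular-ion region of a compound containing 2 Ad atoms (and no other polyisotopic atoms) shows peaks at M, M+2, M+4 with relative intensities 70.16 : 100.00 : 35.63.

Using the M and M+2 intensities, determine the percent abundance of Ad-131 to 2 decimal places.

Write p for the Ad-129 fraction. I(M+2)/I(M) = [C(2,1)·p^1·(1−p)] / p^2 = 2·(1−p)/p = 100.00/70.16 = 1.4253
(1−p)/p = 1.4253/2 = 0.7127  ⇒  p = 1/(1 + 0.7127) = 0.5839
Ad-129: 58.39%, Ad-131: 41.61%.

41.61%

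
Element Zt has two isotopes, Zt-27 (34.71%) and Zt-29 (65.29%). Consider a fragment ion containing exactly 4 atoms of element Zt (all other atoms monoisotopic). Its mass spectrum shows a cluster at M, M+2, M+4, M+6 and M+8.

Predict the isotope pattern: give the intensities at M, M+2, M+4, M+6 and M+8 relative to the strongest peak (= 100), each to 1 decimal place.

The 4 Zt atoms are independent, so intensities follow the terms of (0.3471 + 0.6529)^4.
P(M) = 0.3471^4 = 0.014515
P(M+2) = 4 × 0.3471^3 × 0.6529^1 = 0.109212
P(M+4) = 6 × 0.3471^2 × 0.6529^2 = 0.308144
P(M+6) = 4 × 0.3471^1 × 0.6529^3 = 0.386416
P(M+8) = 0.6529^4 = 0.181713
The M+6 peak is largest (0.386416); scaling to 100 gives 3.8 : 28.3 : 79.7 : 100.0 : 47.0.

3.8 : 28.3 : 79.7 : 100.0 : 47.0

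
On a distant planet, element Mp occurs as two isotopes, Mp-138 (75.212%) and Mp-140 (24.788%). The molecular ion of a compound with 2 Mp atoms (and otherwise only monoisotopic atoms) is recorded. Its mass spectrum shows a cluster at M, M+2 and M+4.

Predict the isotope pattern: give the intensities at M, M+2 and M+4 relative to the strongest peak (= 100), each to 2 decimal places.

The 2 Mp atoms are independent, so intensities follow the terms of (0.75212 + 0.24788)^2.
P(M) = 0.75212^2 = 0.565684
P(M+2) = 2 × 0.75212^1 × 0.24788^1 = 0.372871
P(M+4) = 0.24788^2 = 0.061444
The M peak is largest (0.565684); scaling to 100 gives 100.00 : 65.92 : 10.86.

100.00 : 65.92 : 10.86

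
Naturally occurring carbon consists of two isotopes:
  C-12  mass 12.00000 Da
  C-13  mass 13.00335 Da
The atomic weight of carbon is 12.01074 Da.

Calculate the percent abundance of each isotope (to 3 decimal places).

C-12: 98.930%, C-13: 1.070%

Writing the weighted mean with unknown fraction x of C-12:
12.00000·x + 13.00335·(1 − x) = 12.01074
(12.00000 − 13.00335)·x = 12.01074 − 13.00335
x = -0.99261 / -1.00335 = 0.98930 → 98.930% C-12, 1.070% C-13.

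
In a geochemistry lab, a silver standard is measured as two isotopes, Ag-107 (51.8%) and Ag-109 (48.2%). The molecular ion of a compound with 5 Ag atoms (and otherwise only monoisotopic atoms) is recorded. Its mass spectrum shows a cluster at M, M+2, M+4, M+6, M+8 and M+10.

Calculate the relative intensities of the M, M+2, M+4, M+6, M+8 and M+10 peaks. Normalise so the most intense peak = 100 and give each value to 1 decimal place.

The 5 Ag atoms are independent, so intensities follow the terms of (0.518 + 0.482)^5.
P(M) = 0.518^5 = 0.037295
P(M+2) = 5 × 0.518^4 × 0.482^1 = 0.173515
P(M+4) = 10 × 0.518^3 × 0.482^2 = 0.322911
P(M+6) = 10 × 0.518^2 × 0.482^3 = 0.300470
P(M+8) = 5 × 0.518^1 × 0.482^4 = 0.139794
P(M+10) = 0.482^5 = 0.026016
The M+4 peak is largest (0.322911); scaling to 100 gives 11.5 : 53.7 : 100.0 : 93.1 : 43.3 : 8.1.

11.5 : 53.7 : 100.0 : 93.1 : 43.3 : 8.1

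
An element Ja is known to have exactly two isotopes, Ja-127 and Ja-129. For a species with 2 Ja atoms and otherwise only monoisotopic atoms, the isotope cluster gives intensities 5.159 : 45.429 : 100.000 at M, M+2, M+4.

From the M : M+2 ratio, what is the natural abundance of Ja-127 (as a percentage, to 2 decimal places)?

Write p for the Ja-127 fraction. I(M+2)/I(M) = [C(2,1)·p^1·(1−p)] / p^2 = 2·(1−p)/p = 45.429/5.159 = 8.8058
(1−p)/p = 8.8058/2 = 4.4029  ⇒  p = 1/(1 + 4.4029) = 0.1851
Ja-127: 18.51%, Ja-129: 81.49%.

18.51%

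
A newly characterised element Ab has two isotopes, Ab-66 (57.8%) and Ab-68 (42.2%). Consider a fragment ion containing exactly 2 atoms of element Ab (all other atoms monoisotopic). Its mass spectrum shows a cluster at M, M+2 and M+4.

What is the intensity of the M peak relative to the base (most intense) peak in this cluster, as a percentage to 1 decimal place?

Binomial terms of (0.578 + 0.422)^2: M 0.3341, M+2 0.4878, M+4 0.1781 → M+2 is the base peak.
P(M+2) = C(2,1) × 0.578^1 × 0.422^1 = 2 × 0.5780 × 0.4220 = 0.487832 (base)
P(M) = C(2,0) × 0.578^2 × 0.422^0 = 1 × 0.334084 × 1.0000 = 0.334084
Relative intensity = 0.334084 / 0.487832 × 100 = 68.5

68.5%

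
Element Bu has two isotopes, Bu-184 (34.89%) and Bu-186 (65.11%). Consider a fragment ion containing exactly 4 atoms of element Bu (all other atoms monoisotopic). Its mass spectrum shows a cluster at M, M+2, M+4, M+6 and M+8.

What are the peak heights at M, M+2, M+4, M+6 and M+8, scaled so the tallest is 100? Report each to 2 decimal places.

3.85 : 28.71 : 80.38 : 100.00 : 46.65

Each Bu atom is independently Bu-184 (p = 0.3489) or Bu-186 (q = 0.6511); the cluster is the binomial expansion (p + q)^4.
P(M) = 0.3489^4 = 0.014818
P(M+2) = 4 × 0.3489^3 × 0.6511^1 = 0.110614
P(M+4) = 6 × 0.3489^2 × 0.6511^2 = 0.309634
P(M+6) = 4 × 0.3489^1 × 0.6511^3 = 0.385216
P(M+8) = 0.6511^4 = 0.179718
The M+6 peak is largest (0.385216); scaling to 100 gives 3.85 : 28.71 : 80.38 : 100.00 : 46.65.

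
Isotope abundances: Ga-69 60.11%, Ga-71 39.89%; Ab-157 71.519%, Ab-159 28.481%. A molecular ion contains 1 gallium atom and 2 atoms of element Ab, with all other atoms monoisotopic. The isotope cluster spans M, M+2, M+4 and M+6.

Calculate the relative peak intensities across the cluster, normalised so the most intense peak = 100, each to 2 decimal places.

Gallium pattern (n=1): 0.6011 : 0.3989
Element Ab pattern (n=2): 0.51149674 : 0.40738653 : 0.08111674
Convolve the two distributions (both contribute in 2-u steps):
  M: 0.6011×0.51149674 = 0.307461
  M+2: 0.6011×0.40738653 + 0.3989×0.51149674 = 0.448916
  M+4: 0.6011×0.08111674 + 0.3989×0.40738653 = 0.211266
  M+6: 0.3989×0.08111674 = 0.032357
Scale to base peak (0.448916) = 100: 68.49 : 100.00 : 47.06 : 7.21

68.49 : 100.00 : 47.06 : 7.21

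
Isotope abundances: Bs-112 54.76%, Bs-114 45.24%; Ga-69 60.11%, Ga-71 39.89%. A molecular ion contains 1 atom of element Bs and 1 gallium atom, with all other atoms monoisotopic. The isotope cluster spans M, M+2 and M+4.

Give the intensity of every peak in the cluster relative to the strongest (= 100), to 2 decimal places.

67.12 : 100.00 : 36.80

Element Bs pattern (n=1): 0.5476 : 0.4524
Gallium pattern (n=1): 0.6011 : 0.3989
Convolve the two distributions (both contribute in 2-u steps):
  M: 0.5476×0.6011 = 0.329162
  M+2: 0.5476×0.3989 + 0.4524×0.6011 = 0.490375
  M+4: 0.4524×0.3989 = 0.180462
Scale to base peak (0.490375) = 100: 67.12 : 100.00 : 36.80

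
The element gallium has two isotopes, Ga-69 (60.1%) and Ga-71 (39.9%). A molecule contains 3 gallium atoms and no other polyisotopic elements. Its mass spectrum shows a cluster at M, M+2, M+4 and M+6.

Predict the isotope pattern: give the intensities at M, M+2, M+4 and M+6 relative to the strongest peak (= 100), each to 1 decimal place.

50.2 : 100.0 : 66.4 : 14.7

The 3 Ga atoms are independent, so intensities follow the terms of (0.601 + 0.399)^3.
P(M) = 0.601^3 = 0.217082
P(M+2) = 3 × 0.601^2 × 0.399^1 = 0.432358
P(M+4) = 3 × 0.601^1 × 0.399^2 = 0.287039
P(M+6) = 0.399^3 = 0.063521
The M+2 peak is largest (0.432358); scaling to 100 gives 50.2 : 100.0 : 66.4 : 14.7.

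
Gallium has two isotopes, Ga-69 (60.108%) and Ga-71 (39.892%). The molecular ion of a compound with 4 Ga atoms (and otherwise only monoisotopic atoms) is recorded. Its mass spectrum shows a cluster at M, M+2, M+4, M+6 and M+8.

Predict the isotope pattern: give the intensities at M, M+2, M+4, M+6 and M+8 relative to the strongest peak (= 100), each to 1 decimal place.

Expanding (0.60108 + 0.39892)^4:
P(M) = 0.60108^4 = 0.130536
P(M+2) = 4 × 0.60108^3 × 0.39892^1 = 0.346531
P(M+4) = 6 × 0.60108^2 × 0.39892^2 = 0.344975
P(M+6) = 4 × 0.60108^1 × 0.39892^3 = 0.152633
P(M+8) = 0.39892^4 = 0.025325
The M+2 peak is largest (0.346531); scaling to 100 gives 37.7 : 100.0 : 99.6 : 44.0 : 7.3.

37.7 : 100.0 : 99.6 : 44.0 : 7.3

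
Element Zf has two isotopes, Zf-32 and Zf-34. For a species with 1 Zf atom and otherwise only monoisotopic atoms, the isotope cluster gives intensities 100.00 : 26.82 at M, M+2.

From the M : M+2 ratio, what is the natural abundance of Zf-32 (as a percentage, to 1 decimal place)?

Let p = fractional abundance of Zf-32. I(M+2)/I(M) = [C(1,1)·p^0·(1−p)] / p^1 = 1·(1−p)/p = 26.82/100.00 = 0.2682
(1−p)/p = 0.2682/1 = 0.2682  ⇒  p = 1/(1 + 0.2682) = 0.7885
Zf-32: 78.9%, Zf-34: 21.1%.

78.9%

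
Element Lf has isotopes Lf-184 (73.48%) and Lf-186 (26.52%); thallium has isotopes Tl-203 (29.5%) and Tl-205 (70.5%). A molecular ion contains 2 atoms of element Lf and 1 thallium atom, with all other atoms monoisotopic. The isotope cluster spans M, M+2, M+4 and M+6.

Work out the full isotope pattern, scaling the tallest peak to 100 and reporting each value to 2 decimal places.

32.14 : 100.00 : 59.62 : 10.00

Element Lf pattern (n=2): 0.53993104 : 0.38973792 : 0.07033104
Thallium pattern (n=1): 0.2950 : 0.7050
Convolve the two distributions (both contribute in 2-u steps):
  M: 0.53993104×0.2950 = 0.159280
  M+2: 0.53993104×0.7050 + 0.38973792×0.2950 = 0.495624
  M+4: 0.38973792×0.7050 + 0.07033104×0.2950 = 0.295513
  M+6: 0.07033104×0.7050 = 0.049583
Scale to base peak (0.495624) = 100: 32.14 : 100.00 : 59.62 : 10.00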